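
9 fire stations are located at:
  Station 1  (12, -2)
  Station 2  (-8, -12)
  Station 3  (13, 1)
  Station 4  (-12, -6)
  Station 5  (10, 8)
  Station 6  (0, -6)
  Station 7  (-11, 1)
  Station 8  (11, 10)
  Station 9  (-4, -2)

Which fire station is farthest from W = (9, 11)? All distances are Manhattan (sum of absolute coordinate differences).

Station 2

d(W, Station 1) = |9−12| + |11−(-2)| = 3 + 13 = 16
d(W, Station 2) = |9−(-8)| + |11−(-12)| = 17 + 23 = 40
d(W, Station 3) = |9−13| + |11−1| = 4 + 10 = 14
d(W, Station 4) = |9−(-12)| + |11−(-6)| = 21 + 17 = 38
d(W, Station 5) = |9−10| + |11−8| = 1 + 3 = 4
d(W, Station 6) = |9−0| + |11−(-6)| = 9 + 17 = 26
d(W, Station 7) = |9−(-11)| + |11−1| = 20 + 10 = 30
d(W, Station 8) = |9−11| + |11−10| = 2 + 1 = 3
d(W, Station 9) = |9−(-4)| + |11−(-2)| = 13 + 13 = 26
The largest is to Station 2.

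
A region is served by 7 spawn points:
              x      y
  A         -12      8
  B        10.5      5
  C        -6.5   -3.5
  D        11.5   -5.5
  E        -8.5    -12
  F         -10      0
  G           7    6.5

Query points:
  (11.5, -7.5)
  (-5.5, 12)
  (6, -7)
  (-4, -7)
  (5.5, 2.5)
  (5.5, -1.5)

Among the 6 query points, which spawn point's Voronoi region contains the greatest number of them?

(11.5, -7.5) — d² to each: A:792.5, B:157.25, C:340, D:4, E:420.25, F:518.5, G:216.25 → nearest is D
(-5.5, 12) — d² to each: A:58.25, B:305, C:241.25, D:595.25, E:585, F:164.25, G:186.5 → nearest is A
(6, -7) — d² to each: A:549, B:164.25, C:168.5, D:32.5, E:235.25, F:305, G:183.25 → nearest is D
(-4, -7) — d² to each: A:289, B:354.25, C:18.5, D:242.5, E:45.25, F:85, G:303.25 → nearest is C
(5.5, 2.5) — d² to each: A:336.5, B:31.25, C:180, D:100, E:406.25, F:246.5, G:18.25 → nearest is G
(5.5, -1.5) — d² to each: A:396.5, B:67.25, C:148, D:52, E:306.25, F:242.5, G:66.25 → nearest is D
Tally — A:1, C:1, D:3, G:1. D captures the most (3).

D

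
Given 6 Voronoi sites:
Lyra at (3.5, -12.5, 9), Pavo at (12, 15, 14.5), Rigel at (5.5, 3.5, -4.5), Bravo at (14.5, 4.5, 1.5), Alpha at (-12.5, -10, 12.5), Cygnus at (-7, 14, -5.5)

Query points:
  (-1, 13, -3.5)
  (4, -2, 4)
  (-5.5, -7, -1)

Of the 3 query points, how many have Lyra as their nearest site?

1

(-1, 13, -3.5) — d² to each: Lyra:826.75, Pavo:497, Rigel:133.5, Bravo:337.5, Alpha:917.25, Cygnus:41 → nearest is Cygnus
(4, -2, 4) — d² to each: Lyra:135.5, Pavo:463.25, Rigel:104.75, Bravo:158.75, Alpha:408.5, Cygnus:467.25 → nearest is Rigel
(-5.5, -7, -1) — d² to each: Lyra:211.25, Pavo:1030.5, Rigel:243.5, Bravo:538.5, Alpha:240.25, Cygnus:463.5 → nearest is Lyra
1 of the 3 points has Lyra as nearest.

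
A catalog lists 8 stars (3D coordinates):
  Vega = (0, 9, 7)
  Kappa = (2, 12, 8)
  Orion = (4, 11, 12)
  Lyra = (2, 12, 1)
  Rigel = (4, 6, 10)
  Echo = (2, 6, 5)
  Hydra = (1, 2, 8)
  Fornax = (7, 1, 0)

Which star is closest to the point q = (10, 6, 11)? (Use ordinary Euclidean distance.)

Rigel

Since √ is increasing, it suffices to compare squared distances:
d²(q, Vega) = 100 + 9 + 16 = 125
d²(q, Kappa) = 64 + 36 + 9 = 109
d²(q, Orion) = 36 + 25 + 1 = 62
d²(q, Lyra) = 64 + 36 + 100 = 200
d²(q, Rigel) = 36 + 0 + 1 = 37
d²(q, Echo) = 64 + 0 + 36 = 100
d²(q, Hydra) = 81 + 16 + 9 = 106
d²(q, Fornax) = 9 + 25 + 121 = 155
Minimum is at Rigel.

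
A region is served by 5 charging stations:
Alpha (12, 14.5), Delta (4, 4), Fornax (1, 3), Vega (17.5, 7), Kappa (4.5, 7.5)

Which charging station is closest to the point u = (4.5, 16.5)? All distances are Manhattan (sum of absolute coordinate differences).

d(u, Alpha) = 7.5 + 2 = 9.5
d(u, Delta) = 0.5 + 12.5 = 13
d(u, Fornax) = 3.5 + 13.5 = 17
d(u, Vega) = 13 + 9.5 = 22.5
d(u, Kappa) = 0 + 9 = 9
The smallest is to Kappa, so u lies in the Voronoi region of Kappa.

Kappa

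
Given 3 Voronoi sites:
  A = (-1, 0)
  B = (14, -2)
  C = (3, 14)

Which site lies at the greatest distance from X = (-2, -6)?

C

Since √ is increasing, it suffices to compare squared distances:
|XA|² = (-2−(-1))² + (-6−0)² = 1 + 36 = 37
|XB|² = (-2−14)² + (-6−(-2))² = 256 + 16 = 272
|XC|² = (-2−3)² + (-6−14)² = 25 + 400 = 425
The largest is to C.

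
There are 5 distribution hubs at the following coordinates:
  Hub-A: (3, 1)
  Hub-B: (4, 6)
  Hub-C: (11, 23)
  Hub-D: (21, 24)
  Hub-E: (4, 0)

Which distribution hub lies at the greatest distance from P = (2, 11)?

Hub-D

Squared Euclidean distances:
d²(P, Hub-A) = 1 + 100 = 101
d²(P, Hub-B) = 4 + 25 = 29
d²(P, Hub-C) = 81 + 144 = 225
d²(P, Hub-D) = 361 + 169 = 530
d²(P, Hub-E) = 4 + 121 = 125
The largest is to Hub-D.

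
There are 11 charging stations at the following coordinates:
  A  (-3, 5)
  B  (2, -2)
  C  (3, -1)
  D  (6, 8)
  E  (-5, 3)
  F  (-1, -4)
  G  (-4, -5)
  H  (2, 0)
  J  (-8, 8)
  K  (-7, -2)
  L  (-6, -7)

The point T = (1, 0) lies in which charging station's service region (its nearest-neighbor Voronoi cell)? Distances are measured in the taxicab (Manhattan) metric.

d(T,A) = |1−(-3)| + |0−5| = 4 + 5 = 9
d(T,B) = |1−2| + |0−(-2)| = 1 + 2 = 3
d(T,C) = |1−3| + |0−(-1)| = 2 + 1 = 3
d(T,D) = |1−6| + |0−8| = 5 + 8 = 13
d(T,E) = |1−(-5)| + |0−3| = 6 + 3 = 9
d(T,F) = |1−(-1)| + |0−(-4)| = 2 + 4 = 6
d(T,G) = |1−(-4)| + |0−(-5)| = 5 + 5 = 10
d(T,H) = |1−2| + |0−0| = 1 + 0 = 1
d(T,J) = |1−(-8)| + |0−8| = 9 + 8 = 17
d(T,K) = |1−(-7)| + |0−(-2)| = 8 + 2 = 10
d(T,L) = |1−(-6)| + |0−(-7)| = 7 + 7 = 14
Minimum is at H.

H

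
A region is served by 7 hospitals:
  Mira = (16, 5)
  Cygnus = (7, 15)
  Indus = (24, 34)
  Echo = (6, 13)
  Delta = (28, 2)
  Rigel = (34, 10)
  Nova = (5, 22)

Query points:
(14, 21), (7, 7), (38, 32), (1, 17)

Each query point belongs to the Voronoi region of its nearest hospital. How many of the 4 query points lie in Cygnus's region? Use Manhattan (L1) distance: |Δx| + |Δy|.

(14, 21) — d to each: Mira:18, Cygnus:13, Indus:23, Echo:16, Delta:33, Rigel:31, Nova:10 → nearest is Nova
(7, 7) — d to each: Mira:11, Cygnus:8, Indus:44, Echo:7, Delta:26, Rigel:30, Nova:17 → nearest is Echo
(38, 32) — d to each: Mira:49, Cygnus:48, Indus:16, Echo:51, Delta:40, Rigel:26, Nova:43 → nearest is Indus
(1, 17) — d to each: Mira:27, Cygnus:8, Indus:40, Echo:9, Delta:42, Rigel:40, Nova:9 → nearest is Cygnus
1 of the 4 points has Cygnus as nearest.

1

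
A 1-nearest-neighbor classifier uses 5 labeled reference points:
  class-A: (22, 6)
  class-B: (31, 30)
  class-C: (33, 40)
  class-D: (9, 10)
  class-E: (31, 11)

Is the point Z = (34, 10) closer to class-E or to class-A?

Compare squared distances:
d²(Z, class-E) = (34−31)² + (10−11)² = 9 + 1 = 10
d²(Z, class-A) = (34−22)² + (10−6)² = 144 + 16 = 160
10 < 160, so class-E is closer.

class-E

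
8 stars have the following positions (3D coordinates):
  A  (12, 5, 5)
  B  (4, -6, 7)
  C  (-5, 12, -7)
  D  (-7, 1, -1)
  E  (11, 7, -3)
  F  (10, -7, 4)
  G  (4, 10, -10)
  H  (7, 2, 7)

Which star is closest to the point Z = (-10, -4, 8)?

Squared Euclidean distances:
|ZA|² = (-10−12)² + (-4−5)² + (8−5)² = 484 + 81 + 9 = 574
|ZB|² = (-10−4)² + (-4−(-6))² + (8−7)² = 196 + 4 + 1 = 201
|ZC|² = (-10−(-5))² + (-4−12)² + (8−(-7))² = 25 + 256 + 225 = 506
|ZD|² = (-10−(-7))² + (-4−1)² + (8−(-1))² = 9 + 25 + 81 = 115
|ZE|² = (-10−11)² + (-4−7)² + (8−(-3))² = 441 + 121 + 121 = 683
|ZF|² = (-10−10)² + (-4−(-7))² + (8−4)² = 400 + 9 + 16 = 425
|ZG|² = (-10−4)² + (-4−10)² + (8−(-10))² = 196 + 196 + 324 = 716
|ZH|² = (-10−7)² + (-4−2)² + (8−7)² = 289 + 36 + 1 = 326
D is nearest.

D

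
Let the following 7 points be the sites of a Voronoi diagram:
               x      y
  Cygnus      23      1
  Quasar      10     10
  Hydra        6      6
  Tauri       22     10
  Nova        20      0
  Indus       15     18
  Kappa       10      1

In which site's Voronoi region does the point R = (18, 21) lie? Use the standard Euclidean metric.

Indus

Since √ is increasing, it suffices to compare squared distances:
d²(R, Cygnus) = 25 + 400 = 425
d²(R, Quasar) = 64 + 121 = 185
d²(R, Hydra) = 144 + 225 = 369
d²(R, Tauri) = 16 + 121 = 137
d²(R, Nova) = 4 + 441 = 445
d²(R, Indus) = 9 + 9 = 18
d²(R, Kappa) = 64 + 400 = 464
Indus is nearest.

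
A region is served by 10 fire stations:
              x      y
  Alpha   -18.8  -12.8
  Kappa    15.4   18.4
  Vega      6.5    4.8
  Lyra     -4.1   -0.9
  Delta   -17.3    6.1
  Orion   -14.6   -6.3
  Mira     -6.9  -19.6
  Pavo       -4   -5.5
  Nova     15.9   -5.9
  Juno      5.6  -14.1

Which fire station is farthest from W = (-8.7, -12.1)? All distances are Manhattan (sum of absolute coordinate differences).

d(W, Alpha) = |-8.7−(-18.8)| + |-12.1−(-12.8)| = 10.1 + 0.7 = 10.8
d(W, Kappa) = |-8.7−15.4| + |-12.1−18.4| = 24.1 + 30.5 = 54.6
d(W, Vega) = |-8.7−6.5| + |-12.1−4.8| = 15.2 + 16.9 = 32.1
d(W, Lyra) = |-8.7−(-4.1)| + |-12.1−(-0.9)| = 4.6 + 11.2 = 15.8
d(W, Delta) = |-8.7−(-17.3)| + |-12.1−6.1| = 8.6 + 18.2 = 26.8
d(W, Orion) = |-8.7−(-14.6)| + |-12.1−(-6.3)| = 5.9 + 5.8 = 11.7
d(W, Mira) = |-8.7−(-6.9)| + |-12.1−(-19.6)| = 1.8 + 7.5 = 9.3
d(W, Pavo) = |-8.7−(-4)| + |-12.1−(-5.5)| = 4.7 + 6.6 = 11.3
d(W, Nova) = |-8.7−15.9| + |-12.1−(-5.9)| = 24.6 + 6.2 = 30.8
d(W, Juno) = |-8.7−5.6| + |-12.1−(-14.1)| = 14.3 + 2 = 16.3
The largest is to Kappa.

Kappa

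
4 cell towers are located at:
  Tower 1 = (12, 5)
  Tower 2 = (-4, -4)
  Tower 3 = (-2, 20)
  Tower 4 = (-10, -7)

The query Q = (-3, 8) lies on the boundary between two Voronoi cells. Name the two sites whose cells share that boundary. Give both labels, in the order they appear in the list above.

Squared distances from Q to each site:
d²(Q, Tower 1) = 225 + 9 = 234
d²(Q, Tower 2) = 1 + 144 = 145
d²(Q, Tower 3) = 1 + 144 = 145
d²(Q, Tower 4) = 49 + 225 = 274
Q is equidistant from Tower 2 and Tower 3 (both at squared distance 145), and every other site is strictly farther — so Q lies on the Tower 2–Tower 3 Voronoi edge.

Tower 2 and Tower 3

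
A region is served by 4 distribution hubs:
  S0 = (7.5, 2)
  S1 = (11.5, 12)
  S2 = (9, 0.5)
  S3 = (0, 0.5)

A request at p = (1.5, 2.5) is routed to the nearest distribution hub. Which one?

Compare squared distances (the ordering matches that of the actual distances):
|pS0|² = (1.5−7.5)² + (2.5−2)² = 36 + 0.25 = 36.25
|pS1|² = (1.5−11.5)² + (2.5−12)² = 100 + 90.25 = 190.25
|pS2|² = (1.5−9)² + (2.5−0.5)² = 56.25 + 4 = 60.25
|pS3|² = (1.5−0)² + (2.5−0.5)² = 2.25 + 4 = 6.25
Minimum is at S3.

S3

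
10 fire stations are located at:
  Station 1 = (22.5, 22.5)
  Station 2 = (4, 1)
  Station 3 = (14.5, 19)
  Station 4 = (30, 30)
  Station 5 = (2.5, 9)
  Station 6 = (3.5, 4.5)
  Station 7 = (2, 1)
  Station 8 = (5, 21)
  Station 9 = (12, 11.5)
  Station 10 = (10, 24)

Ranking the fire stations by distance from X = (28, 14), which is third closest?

Station 4

Squared Euclidean distances:
d²(X, Station 1) = (28−22.5)² + (14−22.5)² = 30.25 + 72.25 = 102.5
d²(X, Station 2) = (28−4)² + (14−1)² = 576 + 169 = 745
d²(X, Station 3) = (28−14.5)² + (14−19)² = 182.25 + 25 = 207.25
d²(X, Station 4) = (28−30)² + (14−30)² = 4 + 256 = 260
d²(X, Station 5) = (28−2.5)² + (14−9)² = 650.25 + 25 = 675.25
d²(X, Station 6) = (28−3.5)² + (14−4.5)² = 600.25 + 90.25 = 690.5
d²(X, Station 7) = (28−2)² + (14−1)² = 676 + 169 = 845
d²(X, Station 8) = (28−5)² + (14−21)² = 529 + 49 = 578
d²(X, Station 9) = (28−12)² + (14−11.5)² = 256 + 6.25 = 262.25
d²(X, Station 10) = (28−10)² + (14−24)² = 324 + 100 = 424
Sorted ascending: Station 1, Station 3, Station 4, Station 9, … — the third-nearest is Station 4.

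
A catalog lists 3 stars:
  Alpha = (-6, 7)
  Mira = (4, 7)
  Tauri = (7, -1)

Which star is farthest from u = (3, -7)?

Alpha

Compare squared distances (the ordering matches that of the actual distances):
d²(u, Alpha) = (3−(-6))² + (-7−7)² = 81 + 196 = 277
d²(u, Mira) = (3−4)² + (-7−7)² = 1 + 196 = 197
d²(u, Tauri) = (3−7)² + (-7−(-1))² = 16 + 36 = 52
The largest is to Alpha.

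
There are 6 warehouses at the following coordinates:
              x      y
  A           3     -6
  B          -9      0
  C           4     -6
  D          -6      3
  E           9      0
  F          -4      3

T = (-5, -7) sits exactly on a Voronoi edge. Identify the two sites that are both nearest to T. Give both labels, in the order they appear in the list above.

A and B

Squared distances from T to each site:
|TA|² = (-5−3)² + (-7−(-6))² = 64 + 1 = 65
|TB|² = (-5−(-9))² + (-7−0)² = 16 + 49 = 65
|TC|² = (-5−4)² + (-7−(-6))² = 81 + 1 = 82
|TD|² = (-5−(-6))² + (-7−3)² = 1 + 100 = 101
|TE|² = (-5−9)² + (-7−0)² = 196 + 49 = 245
|TF|² = (-5−(-4))² + (-7−3)² = 1 + 100 = 101
T is equidistant from A and B (both at squared distance 65), and every other site is strictly farther — so T lies on the A–B Voronoi edge.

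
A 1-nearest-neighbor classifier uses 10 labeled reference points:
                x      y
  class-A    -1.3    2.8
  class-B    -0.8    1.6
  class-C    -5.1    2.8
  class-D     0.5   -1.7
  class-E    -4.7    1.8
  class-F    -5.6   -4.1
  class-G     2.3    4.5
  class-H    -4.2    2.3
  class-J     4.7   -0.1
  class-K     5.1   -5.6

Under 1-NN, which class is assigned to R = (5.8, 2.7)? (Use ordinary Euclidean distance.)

Squared Euclidean distances:
d²(R, class-A) = 50.41 + 0.01 = 50.42
d²(R, class-B) = 43.56 + 1.21 = 44.77
d²(R, class-C) = 118.81 + 0.01 = 118.82
d²(R, class-D) = 28.09 + 19.36 = 47.45
d²(R, class-E) = 110.25 + 0.81 = 111.06
d²(R, class-F) = 129.96 + 46.24 = 176.2
d²(R, class-G) = 12.25 + 3.24 = 15.49
d²(R, class-H) = 100 + 0.16 = 100.16
d²(R, class-J) = 1.21 + 7.84 = 9.05
d²(R, class-K) = 0.49 + 68.89 = 69.38
class-J is nearest.

class-J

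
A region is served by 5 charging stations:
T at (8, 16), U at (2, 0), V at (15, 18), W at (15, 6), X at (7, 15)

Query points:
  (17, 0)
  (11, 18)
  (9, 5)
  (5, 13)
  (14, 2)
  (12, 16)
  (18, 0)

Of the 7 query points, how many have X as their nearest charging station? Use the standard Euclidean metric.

(17, 0) — d² to each: T:337, U:225, V:328, W:40, X:325 → nearest is W
(11, 18) — d² to each: T:13, U:405, V:16, W:160, X:25 → nearest is T
(9, 5) — d² to each: T:122, U:74, V:205, W:37, X:104 → nearest is W
(5, 13) — d² to each: T:18, U:178, V:125, W:149, X:8 → nearest is X
(14, 2) — d² to each: T:232, U:148, V:257, W:17, X:218 → nearest is W
(12, 16) — d² to each: T:16, U:356, V:13, W:109, X:26 → nearest is V
(18, 0) — d² to each: T:356, U:256, V:333, W:45, X:346 → nearest is W
1 of the 7 points has X as nearest.

1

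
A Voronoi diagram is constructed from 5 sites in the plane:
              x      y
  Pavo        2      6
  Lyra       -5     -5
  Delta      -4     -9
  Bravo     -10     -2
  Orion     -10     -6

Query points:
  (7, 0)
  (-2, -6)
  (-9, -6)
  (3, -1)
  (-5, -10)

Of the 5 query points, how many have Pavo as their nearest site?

2

(7, 0) — d² to each: Pavo:61, Lyra:169, Delta:202, Bravo:293, Orion:325 → nearest is Pavo
(-2, -6) — d² to each: Pavo:160, Lyra:10, Delta:13, Bravo:80, Orion:64 → nearest is Lyra
(-9, -6) — d² to each: Pavo:265, Lyra:17, Delta:34, Bravo:17, Orion:1 → nearest is Orion
(3, -1) — d² to each: Pavo:50, Lyra:80, Delta:113, Bravo:170, Orion:194 → nearest is Pavo
(-5, -10) — d² to each: Pavo:305, Lyra:25, Delta:2, Bravo:89, Orion:41 → nearest is Delta
2 of the 5 points have Pavo as nearest.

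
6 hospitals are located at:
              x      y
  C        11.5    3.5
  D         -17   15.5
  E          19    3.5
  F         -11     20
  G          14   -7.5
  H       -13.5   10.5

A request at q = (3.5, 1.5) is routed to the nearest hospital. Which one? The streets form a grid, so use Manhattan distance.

C

d(q,C) = |3.5−11.5| + |1.5−3.5| = 8 + 2 = 10
d(q,D) = |3.5−(-17)| + |1.5−15.5| = 20.5 + 14 = 34.5
d(q,E) = |3.5−19| + |1.5−3.5| = 15.5 + 2 = 17.5
d(q,F) = |3.5−(-11)| + |1.5−20| = 14.5 + 18.5 = 33
d(q,G) = |3.5−14| + |1.5−(-7.5)| = 10.5 + 9 = 19.5
d(q,H) = |3.5−(-13.5)| + |1.5−10.5| = 17 + 9 = 26
The smallest is to C, so q lies in the Voronoi region of C.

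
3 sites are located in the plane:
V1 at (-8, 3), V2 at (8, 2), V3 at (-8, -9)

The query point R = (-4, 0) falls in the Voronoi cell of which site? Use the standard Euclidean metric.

V1

Squared Euclidean distances:
|RV1|² = (-4−(-8))² + (0−3)² = 16 + 9 = 25
|RV2|² = (-4−8)² + (0−2)² = 144 + 4 = 148
|RV3|² = (-4−(-8))² + (0−(-9))² = 16 + 81 = 97
V1 is nearest.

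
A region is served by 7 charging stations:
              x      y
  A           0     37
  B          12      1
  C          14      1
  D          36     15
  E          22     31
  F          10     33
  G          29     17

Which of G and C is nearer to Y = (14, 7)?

C

Compare squared distances:
|YG|² = (14−29)² + (7−17)² = 225 + 100 = 325
|YC|² = (14−14)² + (7−1)² = 0 + 36 = 36
325 > 36, so C is closer.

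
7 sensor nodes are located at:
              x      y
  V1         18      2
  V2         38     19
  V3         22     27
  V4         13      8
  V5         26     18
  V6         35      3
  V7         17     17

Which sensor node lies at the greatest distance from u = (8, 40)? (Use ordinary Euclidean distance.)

V6

Since √ is increasing, it suffices to compare squared distances:
|uV1|² = (8−18)² + (40−2)² = 100 + 1444 = 1544
|uV2|² = (8−38)² + (40−19)² = 900 + 441 = 1341
|uV3|² = (8−22)² + (40−27)² = 196 + 169 = 365
|uV4|² = (8−13)² + (40−8)² = 25 + 1024 = 1049
|uV5|² = (8−26)² + (40−18)² = 324 + 484 = 808
|uV6|² = (8−35)² + (40−3)² = 729 + 1369 = 2098
|uV7|² = (8−17)² + (40−17)² = 81 + 529 = 610
The largest is to V6.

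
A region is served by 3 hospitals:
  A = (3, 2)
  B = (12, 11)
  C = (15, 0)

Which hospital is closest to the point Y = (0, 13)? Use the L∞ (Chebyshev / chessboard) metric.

d(Y,A) = max(3, 11) = 11
d(Y,B) = max(12, 2) = 12
d(Y,C) = max(15, 13) = 15
Minimum is at A.

A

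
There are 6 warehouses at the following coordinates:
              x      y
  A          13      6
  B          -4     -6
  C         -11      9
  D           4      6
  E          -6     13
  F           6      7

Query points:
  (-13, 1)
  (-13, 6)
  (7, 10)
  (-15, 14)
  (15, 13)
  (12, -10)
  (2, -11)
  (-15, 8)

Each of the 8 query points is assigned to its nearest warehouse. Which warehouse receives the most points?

(-13, 1) — d² to each: A:701, B:130, C:68, D:314, E:193, F:397 → nearest is C
(-13, 6) — d² to each: A:676, B:225, C:13, D:289, E:98, F:362 → nearest is C
(7, 10) — d² to each: A:52, B:377, C:325, D:25, E:178, F:10 → nearest is F
(-15, 14) — d² to each: A:848, B:521, C:41, D:425, E:82, F:490 → nearest is C
(15, 13) — d² to each: A:53, B:722, C:692, D:170, E:441, F:117 → nearest is A
(12, -10) — d² to each: A:257, B:272, C:890, D:320, E:853, F:325 → nearest is A
(2, -11) — d² to each: A:410, B:61, C:569, D:293, E:640, F:340 → nearest is B
(-15, 8) — d² to each: A:788, B:317, C:17, D:365, E:106, F:442 → nearest is C
Tally — A:2, B:1, C:4, F:1. C captures the most (4).

C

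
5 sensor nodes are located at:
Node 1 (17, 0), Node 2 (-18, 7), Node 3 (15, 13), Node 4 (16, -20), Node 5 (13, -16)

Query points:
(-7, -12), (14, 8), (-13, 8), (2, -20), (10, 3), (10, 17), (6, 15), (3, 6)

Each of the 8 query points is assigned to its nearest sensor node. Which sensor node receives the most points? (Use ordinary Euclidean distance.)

(-7, -12) — d² to each: Node 1:720, Node 2:482, Node 3:1109, Node 4:593, Node 5:416 → nearest is Node 5
(14, 8) — d² to each: Node 1:73, Node 2:1025, Node 3:26, Node 4:788, Node 5:577 → nearest is Node 3
(-13, 8) — d² to each: Node 1:964, Node 2:26, Node 3:809, Node 4:1625, Node 5:1252 → nearest is Node 2
(2, -20) — d² to each: Node 1:625, Node 2:1129, Node 3:1258, Node 4:196, Node 5:137 → nearest is Node 5
(10, 3) — d² to each: Node 1:58, Node 2:800, Node 3:125, Node 4:565, Node 5:370 → nearest is Node 1
(10, 17) — d² to each: Node 1:338, Node 2:884, Node 3:41, Node 4:1405, Node 5:1098 → nearest is Node 3
(6, 15) — d² to each: Node 1:346, Node 2:640, Node 3:85, Node 4:1325, Node 5:1010 → nearest is Node 3
(3, 6) — d² to each: Node 1:232, Node 2:442, Node 3:193, Node 4:845, Node 5:584 → nearest is Node 3
Tally — Node 1:1, Node 2:1, Node 3:4, Node 5:2. Node 3 captures the most (4).

Node 3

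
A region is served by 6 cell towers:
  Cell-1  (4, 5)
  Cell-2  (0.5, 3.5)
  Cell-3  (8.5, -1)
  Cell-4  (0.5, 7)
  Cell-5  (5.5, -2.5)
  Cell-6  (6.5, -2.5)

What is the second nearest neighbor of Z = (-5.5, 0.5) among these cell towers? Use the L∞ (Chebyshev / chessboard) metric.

Cell-4

d(Z, Cell-1) = max(9.5, 4.5) = 9.5
d(Z, Cell-2) = max(6, 3) = 6
d(Z, Cell-3) = max(14, 1.5) = 14
d(Z, Cell-4) = max(6, 6.5) = 6.5
d(Z, Cell-5) = max(11, 3) = 11
d(Z, Cell-6) = max(12, 3) = 12
Sorted ascending: Cell-2, Cell-4, Cell-1, … — the second-nearest is Cell-4.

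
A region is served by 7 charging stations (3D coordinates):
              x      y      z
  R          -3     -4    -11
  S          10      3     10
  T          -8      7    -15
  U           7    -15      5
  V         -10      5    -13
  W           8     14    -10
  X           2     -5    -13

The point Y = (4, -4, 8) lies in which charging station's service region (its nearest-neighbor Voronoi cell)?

S

Since √ is increasing, it suffices to compare squared distances:
|YR|² = (4−(-3))² + (-4−(-4))² + (8−(-11))² = 49 + 0 + 361 = 410
|YS|² = (4−10)² + (-4−3)² + (8−10)² = 36 + 49 + 4 = 89
|YT|² = (4−(-8))² + (-4−7)² + (8−(-15))² = 144 + 121 + 529 = 794
|YU|² = (4−7)² + (-4−(-15))² + (8−5)² = 9 + 121 + 9 = 139
|YV|² = (4−(-10))² + (-4−5)² + (8−(-13))² = 196 + 81 + 441 = 718
|YW|² = (4−8)² + (-4−14)² + (8−(-10))² = 16 + 324 + 324 = 664
|YX|² = (4−2)² + (-4−(-5))² + (8−(-13))² = 4 + 1 + 441 = 446
The smallest is to S, so Y lies in the Voronoi region of S.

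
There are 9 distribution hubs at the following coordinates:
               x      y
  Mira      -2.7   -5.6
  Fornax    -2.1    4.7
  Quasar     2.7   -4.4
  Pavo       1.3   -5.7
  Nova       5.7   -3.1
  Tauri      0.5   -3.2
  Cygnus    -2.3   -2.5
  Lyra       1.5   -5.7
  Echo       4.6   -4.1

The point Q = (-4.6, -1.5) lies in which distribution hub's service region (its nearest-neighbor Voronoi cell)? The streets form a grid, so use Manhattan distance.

d(Q, Mira) = |-4.6−(-2.7)| + |-1.5−(-5.6)| = 1.9 + 4.1 = 6
d(Q, Fornax) = |-4.6−(-2.1)| + |-1.5−4.7| = 2.5 + 6.2 = 8.7
d(Q, Quasar) = |-4.6−2.7| + |-1.5−(-4.4)| = 7.3 + 2.9 = 10.2
d(Q, Pavo) = |-4.6−1.3| + |-1.5−(-5.7)| = 5.9 + 4.2 = 10.1
d(Q, Nova) = |-4.6−5.7| + |-1.5−(-3.1)| = 10.3 + 1.6 = 11.9
d(Q, Tauri) = |-4.6−0.5| + |-1.5−(-3.2)| = 5.1 + 1.7 = 6.8
d(Q, Cygnus) = |-4.6−(-2.3)| + |-1.5−(-2.5)| = 2.3 + 1 = 3.3
d(Q, Lyra) = |-4.6−1.5| + |-1.5−(-5.7)| = 6.1 + 4.2 = 10.3
d(Q, Echo) = |-4.6−4.6| + |-1.5−(-4.1)| = 9.2 + 2.6 = 11.8
Cygnus is nearest.

Cygnus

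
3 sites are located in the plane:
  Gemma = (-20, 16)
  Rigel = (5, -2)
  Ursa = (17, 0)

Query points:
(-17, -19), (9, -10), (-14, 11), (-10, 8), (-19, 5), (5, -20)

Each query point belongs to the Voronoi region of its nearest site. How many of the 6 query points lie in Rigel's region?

(-17, -19) — d² to each: Gemma:1234, Rigel:773, Ursa:1517 → nearest is Rigel
(9, -10) — d² to each: Gemma:1517, Rigel:80, Ursa:164 → nearest is Rigel
(-14, 11) — d² to each: Gemma:61, Rigel:530, Ursa:1082 → nearest is Gemma
(-10, 8) — d² to each: Gemma:164, Rigel:325, Ursa:793 → nearest is Gemma
(-19, 5) — d² to each: Gemma:122, Rigel:625, Ursa:1321 → nearest is Gemma
(5, -20) — d² to each: Gemma:1921, Rigel:324, Ursa:544 → nearest is Rigel
3 of the 6 points have Rigel as nearest.

3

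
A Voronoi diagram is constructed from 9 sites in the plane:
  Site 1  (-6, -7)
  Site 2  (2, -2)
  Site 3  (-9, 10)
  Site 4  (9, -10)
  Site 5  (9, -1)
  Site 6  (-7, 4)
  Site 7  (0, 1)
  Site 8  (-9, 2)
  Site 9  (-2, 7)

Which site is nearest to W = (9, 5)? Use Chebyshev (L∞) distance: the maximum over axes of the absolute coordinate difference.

d(W, Site 1) = max(15, 12) = 15
d(W, Site 2) = max(7, 7) = 7
d(W, Site 3) = max(18, 5) = 18
d(W, Site 4) = max(0, 15) = 15
d(W, Site 5) = max(0, 6) = 6
d(W, Site 6) = max(16, 1) = 16
d(W, Site 7) = max(9, 4) = 9
d(W, Site 8) = max(18, 3) = 18
d(W, Site 9) = max(11, 2) = 11
Site 5 is nearest.

Site 5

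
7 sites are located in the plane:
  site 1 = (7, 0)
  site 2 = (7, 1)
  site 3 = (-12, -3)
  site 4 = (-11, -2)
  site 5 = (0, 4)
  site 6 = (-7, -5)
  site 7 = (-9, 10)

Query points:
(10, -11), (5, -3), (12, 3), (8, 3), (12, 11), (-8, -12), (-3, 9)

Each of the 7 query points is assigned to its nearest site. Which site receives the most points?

(10, -11) — d² to each: site 1:130, site 2:153, site 3:548, site 4:522, site 5:325, site 6:325, site 7:802 → nearest is site 1
(5, -3) — d² to each: site 1:13, site 2:20, site 3:289, site 4:257, site 5:74, site 6:148, site 7:365 → nearest is site 1
(12, 3) — d² to each: site 1:34, site 2:29, site 3:612, site 4:554, site 5:145, site 6:425, site 7:490 → nearest is site 2
(8, 3) — d² to each: site 1:10, site 2:5, site 3:436, site 4:386, site 5:65, site 6:289, site 7:338 → nearest is site 2
(12, 11) — d² to each: site 1:146, site 2:125, site 3:772, site 4:698, site 5:193, site 6:617, site 7:442 → nearest is site 2
(-8, -12) — d² to each: site 1:369, site 2:394, site 3:97, site 4:109, site 5:320, site 6:50, site 7:485 → nearest is site 6
(-3, 9) — d² to each: site 1:181, site 2:164, site 3:225, site 4:185, site 5:34, site 6:212, site 7:37 → nearest is site 5
Tally — site 1:2, site 2:3, site 5:1, site 6:1. site 2 captures the most (3).

site 2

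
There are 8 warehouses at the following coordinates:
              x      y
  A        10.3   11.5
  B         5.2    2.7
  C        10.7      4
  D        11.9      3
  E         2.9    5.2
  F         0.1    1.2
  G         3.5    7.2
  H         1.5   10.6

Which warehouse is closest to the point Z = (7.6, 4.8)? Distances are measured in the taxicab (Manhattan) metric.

C

d(Z,A) = 2.7 + 6.7 = 9.4
d(Z,B) = 2.4 + 2.1 = 4.5
d(Z,C) = 3.1 + 0.8 = 3.9
d(Z,D) = 4.3 + 1.8 = 6.1
d(Z,E) = 4.7 + 0.4 = 5.1
d(Z,F) = 7.5 + 3.6 = 11.1
d(Z,G) = 4.1 + 2.4 = 6.5
d(Z,H) = 6.1 + 5.8 = 11.9
Minimum is at C.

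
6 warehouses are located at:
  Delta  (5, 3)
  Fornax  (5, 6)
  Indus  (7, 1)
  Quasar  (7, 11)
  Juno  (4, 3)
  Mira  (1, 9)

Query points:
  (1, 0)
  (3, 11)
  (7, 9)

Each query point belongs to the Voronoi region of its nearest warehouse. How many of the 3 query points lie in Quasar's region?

1

(1, 0) — d² to each: Delta:25, Fornax:52, Indus:37, Quasar:157, Juno:18, Mira:81 → nearest is Juno
(3, 11) — d² to each: Delta:68, Fornax:29, Indus:116, Quasar:16, Juno:65, Mira:8 → nearest is Mira
(7, 9) — d² to each: Delta:40, Fornax:13, Indus:64, Quasar:4, Juno:45, Mira:36 → nearest is Quasar
1 of the 3 points has Quasar as nearest.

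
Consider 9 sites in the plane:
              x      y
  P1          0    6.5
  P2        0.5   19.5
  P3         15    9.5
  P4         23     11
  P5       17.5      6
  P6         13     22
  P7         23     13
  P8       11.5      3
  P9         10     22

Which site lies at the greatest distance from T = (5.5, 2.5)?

P6

Compare squared distances (the ordering matches that of the actual distances):
|TP1|² = (5.5−0)² + (2.5−6.5)² = 30.25 + 16 = 46.25
|TP2|² = (5.5−0.5)² + (2.5−19.5)² = 25 + 289 = 314
|TP3|² = (5.5−15)² + (2.5−9.5)² = 90.25 + 49 = 139.25
|TP4|² = (5.5−23)² + (2.5−11)² = 306.25 + 72.25 = 378.5
|TP5|² = (5.5−17.5)² + (2.5−6)² = 144 + 12.25 = 156.25
|TP6|² = (5.5−13)² + (2.5−22)² = 56.25 + 380.25 = 436.5
|TP7|² = (5.5−23)² + (2.5−13)² = 306.25 + 110.25 = 416.5
|TP8|² = (5.5−11.5)² + (2.5−3)² = 36 + 0.25 = 36.25
|TP9|² = (5.5−10)² + (2.5−22)² = 20.25 + 380.25 = 400.5
The largest is to P6.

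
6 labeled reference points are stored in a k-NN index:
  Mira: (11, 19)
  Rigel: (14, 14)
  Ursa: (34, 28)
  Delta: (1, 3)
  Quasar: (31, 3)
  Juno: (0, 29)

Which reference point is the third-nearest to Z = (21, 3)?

Compare squared distances (the ordering matches that of the actual distances):
d²(Z, Mira) = (21−11)² + (3−19)² = 100 + 256 = 356
d²(Z, Rigel) = (21−14)² + (3−14)² = 49 + 121 = 170
d²(Z, Ursa) = (21−34)² + (3−28)² = 169 + 625 = 794
d²(Z, Delta) = (21−1)² + (3−3)² = 400 + 0 = 400
d²(Z, Quasar) = (21−31)² + (3−3)² = 100 + 0 = 100
d²(Z, Juno) = (21−0)² + (3−29)² = 441 + 676 = 1117
Sorted ascending: Quasar, Rigel, Mira, Delta, … — the third-nearest is Mira.

Mira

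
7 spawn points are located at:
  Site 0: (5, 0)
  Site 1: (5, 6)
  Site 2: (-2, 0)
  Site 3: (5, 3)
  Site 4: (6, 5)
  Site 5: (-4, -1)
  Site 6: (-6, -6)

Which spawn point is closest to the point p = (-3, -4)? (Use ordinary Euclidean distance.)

Site 5

Squared Euclidean distances:
d²(p, Site 0) = 64 + 16 = 80
d²(p, Site 1) = 64 + 100 = 164
d²(p, Site 2) = 1 + 16 = 17
d²(p, Site 3) = 64 + 49 = 113
d²(p, Site 4) = 81 + 81 = 162
d²(p, Site 5) = 1 + 9 = 10
d²(p, Site 6) = 9 + 4 = 13
The smallest is to Site 5, so p lies in the Voronoi region of Site 5.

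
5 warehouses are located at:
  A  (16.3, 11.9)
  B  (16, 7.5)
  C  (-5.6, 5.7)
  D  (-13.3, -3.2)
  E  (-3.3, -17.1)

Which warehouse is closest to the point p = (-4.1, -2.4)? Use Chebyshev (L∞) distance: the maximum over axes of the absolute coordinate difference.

C

d(p,A) = max(20.4, 14.3) = 20.4
d(p,B) = max(20.1, 9.9) = 20.1
d(p,C) = max(1.5, 8.1) = 8.1
d(p,D) = max(9.2, 0.8) = 9.2
d(p,E) = max(0.8, 14.7) = 14.7
Minimum is at C.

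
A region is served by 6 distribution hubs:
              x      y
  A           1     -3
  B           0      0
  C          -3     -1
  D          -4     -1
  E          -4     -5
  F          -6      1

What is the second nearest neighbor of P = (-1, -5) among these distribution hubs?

E

Compare squared distances (the ordering matches that of the actual distances):
|PA|² = (-1−1)² + (-5−(-3))² = 4 + 4 = 8
|PB|² = (-1−0)² + (-5−0)² = 1 + 25 = 26
|PC|² = (-1−(-3))² + (-5−(-1))² = 4 + 16 = 20
|PD|² = (-1−(-4))² + (-5−(-1))² = 9 + 16 = 25
|PE|² = (-1−(-4))² + (-5−(-5))² = 9 + 0 = 9
|PF|² = (-1−(-6))² + (-5−1)² = 25 + 36 = 61
Sorted ascending: A, E, C, … — the second-nearest is E.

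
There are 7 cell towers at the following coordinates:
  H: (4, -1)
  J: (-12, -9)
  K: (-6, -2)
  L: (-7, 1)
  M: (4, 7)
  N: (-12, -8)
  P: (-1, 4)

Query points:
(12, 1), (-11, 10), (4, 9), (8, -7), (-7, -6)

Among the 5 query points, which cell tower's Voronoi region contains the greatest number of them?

(12, 1) — d² to each: H:68, J:676, K:333, L:361, M:100, N:657, P:178 → nearest is H
(-11, 10) — d² to each: H:346, J:362, K:169, L:97, M:234, N:325, P:136 → nearest is L
(4, 9) — d² to each: H:100, J:580, K:221, L:185, M:4, N:545, P:50 → nearest is M
(8, -7) — d² to each: H:52, J:404, K:221, L:289, M:212, N:401, P:202 → nearest is H
(-7, -6) — d² to each: H:146, J:34, K:17, L:49, M:290, N:29, P:136 → nearest is K
Tally — H:2, K:1, L:1, M:1. H captures the most (2).

H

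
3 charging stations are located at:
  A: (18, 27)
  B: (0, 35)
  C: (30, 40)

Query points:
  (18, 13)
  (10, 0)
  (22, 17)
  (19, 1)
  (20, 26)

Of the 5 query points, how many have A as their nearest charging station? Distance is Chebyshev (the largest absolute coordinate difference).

5

(18, 13) — d to each: A:14, B:22, C:27 → nearest is A
(10, 0) — d to each: A:27, B:35, C:40 → nearest is A
(22, 17) — d to each: A:10, B:22, C:23 → nearest is A
(19, 1) — d to each: A:26, B:34, C:39 → nearest is A
(20, 26) — d to each: A:2, B:20, C:14 → nearest is A
5 of the 5 points have A as nearest.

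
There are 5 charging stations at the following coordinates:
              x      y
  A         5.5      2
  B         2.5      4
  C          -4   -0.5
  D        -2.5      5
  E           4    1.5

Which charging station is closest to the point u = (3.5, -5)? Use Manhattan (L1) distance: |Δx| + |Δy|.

E

d(u,A) = |3.5−5.5| + |-5−2| = 2 + 7 = 9
d(u,B) = |3.5−2.5| + |-5−4| = 1 + 9 = 10
d(u,C) = |3.5−(-4)| + |-5−(-0.5)| = 7.5 + 4.5 = 12
d(u,D) = |3.5−(-2.5)| + |-5−5| = 6 + 10 = 16
d(u,E) = |3.5−4| + |-5−1.5| = 0.5 + 6.5 = 7
Minimum is at E.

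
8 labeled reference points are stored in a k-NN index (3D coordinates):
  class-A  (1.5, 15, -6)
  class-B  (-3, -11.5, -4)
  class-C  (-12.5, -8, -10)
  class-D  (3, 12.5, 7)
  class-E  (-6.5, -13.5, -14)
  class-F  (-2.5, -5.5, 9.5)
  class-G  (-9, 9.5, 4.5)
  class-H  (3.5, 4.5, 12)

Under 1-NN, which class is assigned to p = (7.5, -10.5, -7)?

class-B

Squared Euclidean distances:
d²(p, class-A) = 36 + 650.25 + 1 = 687.25
d²(p, class-B) = 110.25 + 1 + 9 = 120.25
d²(p, class-C) = 400 + 6.25 + 9 = 415.25
d²(p, class-D) = 20.25 + 529 + 196 = 745.25
d²(p, class-E) = 196 + 9 + 49 = 254
d²(p, class-F) = 100 + 25 + 272.25 = 397.25
d²(p, class-G) = 272.25 + 400 + 132.25 = 804.5
d²(p, class-H) = 16 + 225 + 361 = 602
The smallest is to class-B, so p lies in the Voronoi region of class-B.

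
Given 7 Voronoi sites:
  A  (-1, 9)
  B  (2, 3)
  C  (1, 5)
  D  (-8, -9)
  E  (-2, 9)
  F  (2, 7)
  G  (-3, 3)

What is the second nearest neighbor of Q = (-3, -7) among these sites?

G

Squared Euclidean distances:
|QA|² = (-3−(-1))² + (-7−9)² = 4 + 256 = 260
|QB|² = (-3−2)² + (-7−3)² = 25 + 100 = 125
|QC|² = (-3−1)² + (-7−5)² = 16 + 144 = 160
|QD|² = (-3−(-8))² + (-7−(-9))² = 25 + 4 = 29
|QE|² = (-3−(-2))² + (-7−9)² = 1 + 256 = 257
|QF|² = (-3−2)² + (-7−7)² = 25 + 196 = 221
|QG|² = (-3−(-3))² + (-7−3)² = 0 + 100 = 100
Sorted ascending: D, G, B, … — the second-nearest is G.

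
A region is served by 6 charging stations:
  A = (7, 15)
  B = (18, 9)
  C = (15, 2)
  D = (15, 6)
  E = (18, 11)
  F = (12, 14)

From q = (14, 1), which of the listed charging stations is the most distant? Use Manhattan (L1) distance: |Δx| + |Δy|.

d(q,A) = |14−7| + |1−15| = 7 + 14 = 21
d(q,B) = |14−18| + |1−9| = 4 + 8 = 12
d(q,C) = |14−15| + |1−2| = 1 + 1 = 2
d(q,D) = |14−15| + |1−6| = 1 + 5 = 6
d(q,E) = |14−18| + |1−11| = 4 + 10 = 14
d(q,F) = |14−12| + |1−14| = 2 + 13 = 15
The largest is to A.

A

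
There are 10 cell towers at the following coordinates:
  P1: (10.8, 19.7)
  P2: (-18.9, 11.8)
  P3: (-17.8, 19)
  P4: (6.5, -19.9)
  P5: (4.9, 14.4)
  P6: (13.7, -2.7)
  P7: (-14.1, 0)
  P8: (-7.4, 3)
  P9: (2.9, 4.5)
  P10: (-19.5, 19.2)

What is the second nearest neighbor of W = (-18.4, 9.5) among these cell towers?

Compare squared distances (the ordering matches that of the actual distances):
|WP1|² = 852.64 + 104.04 = 956.68
|WP2|² = 0.25 + 5.29 = 5.54
|WP3|² = 0.36 + 90.25 = 90.61
|WP4|² = 620.01 + 864.36 = 1484.37
|WP5|² = 542.89 + 24.01 = 566.9
|WP6|² = 1030.41 + 148.84 = 1179.25
|WP7|² = 18.49 + 90.25 = 108.74
|WP8|² = 121 + 42.25 = 163.25
|WP9|² = 453.69 + 25 = 478.69
d²(W, P10) = 1.21 + 94.09 = 95.3
Sorted ascending: P2, P3, P10, … — the second-nearest is P3.

P3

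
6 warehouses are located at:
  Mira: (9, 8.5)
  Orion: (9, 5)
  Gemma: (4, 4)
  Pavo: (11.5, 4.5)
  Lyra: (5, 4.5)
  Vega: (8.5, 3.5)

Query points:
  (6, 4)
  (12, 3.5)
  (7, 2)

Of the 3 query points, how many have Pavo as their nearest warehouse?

1

(6, 4) — d² to each: Mira:29.25, Orion:10, Gemma:4, Pavo:30.5, Lyra:1.25, Vega:6.5 → nearest is Lyra
(12, 3.5) — d² to each: Mira:34, Orion:11.25, Gemma:64.25, Pavo:1.25, Lyra:50, Vega:12.25 → nearest is Pavo
(7, 2) — d² to each: Mira:46.25, Orion:13, Gemma:13, Pavo:26.5, Lyra:10.25, Vega:4.5 → nearest is Vega
1 of the 3 points has Pavo as nearest.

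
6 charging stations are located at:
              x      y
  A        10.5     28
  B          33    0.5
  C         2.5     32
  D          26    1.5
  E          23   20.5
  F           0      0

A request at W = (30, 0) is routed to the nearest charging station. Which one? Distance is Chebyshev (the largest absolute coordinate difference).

d(W,A) = max(19.5, 28) = 28
d(W,B) = max(3, 0.5) = 3
d(W,C) = max(27.5, 32) = 32
d(W,D) = max(4, 1.5) = 4
d(W,E) = max(7, 20.5) = 20.5
d(W,F) = max(30, 0) = 30
B is nearest.

B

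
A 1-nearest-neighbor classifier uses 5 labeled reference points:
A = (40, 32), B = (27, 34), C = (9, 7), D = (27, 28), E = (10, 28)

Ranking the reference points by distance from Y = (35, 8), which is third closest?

C

Since √ is increasing, it suffices to compare squared distances:
|YA|² = 25 + 576 = 601
|YB|² = 64 + 676 = 740
|YC|² = 676 + 1 = 677
|YD|² = 64 + 400 = 464
|YE|² = 625 + 400 = 1025
Sorted ascending: D, A, C, B, … — the third-nearest is C.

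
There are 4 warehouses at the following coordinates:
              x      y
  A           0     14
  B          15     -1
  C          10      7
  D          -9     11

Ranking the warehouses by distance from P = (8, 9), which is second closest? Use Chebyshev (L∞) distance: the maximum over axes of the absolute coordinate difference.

A

d(P,A) = max(8, 5) = 8
d(P,B) = max(7, 10) = 10
d(P,C) = max(2, 2) = 2
d(P,D) = max(17, 2) = 17
Sorted ascending: C, A, B, … — the second-nearest is A.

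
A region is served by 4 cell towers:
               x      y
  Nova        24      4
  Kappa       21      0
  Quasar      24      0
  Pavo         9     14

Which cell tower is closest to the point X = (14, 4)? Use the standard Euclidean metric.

Squared Euclidean distances:
d²(X, Nova) = (14−24)² + (4−4)² = 100 + 0 = 100
d²(X, Kappa) = (14−21)² + (4−0)² = 49 + 16 = 65
d²(X, Quasar) = (14−24)² + (4−0)² = 100 + 16 = 116
d²(X, Pavo) = (14−9)² + (4−14)² = 25 + 100 = 125
Kappa is nearest.

Kappa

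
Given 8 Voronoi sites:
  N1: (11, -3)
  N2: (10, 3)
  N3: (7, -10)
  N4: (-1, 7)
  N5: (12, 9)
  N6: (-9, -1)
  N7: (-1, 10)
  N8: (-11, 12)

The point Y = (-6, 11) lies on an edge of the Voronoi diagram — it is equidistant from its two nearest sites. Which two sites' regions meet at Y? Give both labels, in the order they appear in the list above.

N7 and N8

Squared distances from Y to each site:
|YN1|² = 289 + 196 = 485
|YN2|² = 256 + 64 = 320
|YN3|² = 169 + 441 = 610
|YN4|² = 25 + 16 = 41
|YN5|² = 324 + 4 = 328
|YN6|² = 9 + 144 = 153
|YN7|² = 25 + 1 = 26
|YN8|² = 25 + 1 = 26
Y is equidistant from N7 and N8 (both at squared distance 26), and every other site is strictly farther — so Y lies on the N7–N8 Voronoi edge.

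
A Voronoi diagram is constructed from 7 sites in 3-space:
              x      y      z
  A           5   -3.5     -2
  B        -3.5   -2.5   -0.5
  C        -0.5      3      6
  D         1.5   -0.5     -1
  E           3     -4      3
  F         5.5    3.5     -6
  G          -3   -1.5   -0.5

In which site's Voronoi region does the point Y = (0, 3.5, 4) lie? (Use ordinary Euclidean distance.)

C

Squared Euclidean distances:
|YA|² = 25 + 49 + 36 = 110
|YB|² = 12.25 + 36 + 20.25 = 68.5
|YC|² = 0.25 + 0.25 + 4 = 4.5
|YD|² = 2.25 + 16 + 25 = 43.25
|YE|² = 9 + 56.25 + 1 = 66.25
|YF|² = 30.25 + 0 + 100 = 130.25
|YG|² = 9 + 25 + 20.25 = 54.25
C is nearest.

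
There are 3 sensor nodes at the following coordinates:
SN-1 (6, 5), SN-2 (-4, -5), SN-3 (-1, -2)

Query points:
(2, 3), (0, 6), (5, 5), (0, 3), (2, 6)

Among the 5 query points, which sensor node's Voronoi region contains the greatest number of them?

SN-1

(2, 3) — d² to each: SN-1:20, SN-2:100, SN-3:34 → nearest is SN-1
(0, 6) — d² to each: SN-1:37, SN-2:137, SN-3:65 → nearest is SN-1
(5, 5) — d² to each: SN-1:1, SN-2:181, SN-3:85 → nearest is SN-1
(0, 3) — d² to each: SN-1:40, SN-2:80, SN-3:26 → nearest is SN-3
(2, 6) — d² to each: SN-1:17, SN-2:157, SN-3:73 → nearest is SN-1
Tally — SN-1:4, SN-3:1. SN-1 captures the most (4).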